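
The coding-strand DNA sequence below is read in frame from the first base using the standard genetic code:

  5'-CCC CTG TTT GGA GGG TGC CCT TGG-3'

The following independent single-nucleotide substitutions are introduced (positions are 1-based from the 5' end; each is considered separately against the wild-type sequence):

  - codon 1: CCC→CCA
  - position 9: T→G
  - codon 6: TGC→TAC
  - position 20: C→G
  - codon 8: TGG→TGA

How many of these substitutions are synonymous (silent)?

Codon 1: CCC (Pro) → CCA (Pro) — synonymous.
Codon 3: TTT (Phe) → TTG (Leu) — missense.
Codon 6: TGC (Cys) → TAC (Tyr) — missense.
Codon 7: CCT (Pro) → CGT (Arg) — missense.
Codon 8: TGG (Trp) → TGA (Stop) — nonsense.
Synonymous: 1 of 5.

1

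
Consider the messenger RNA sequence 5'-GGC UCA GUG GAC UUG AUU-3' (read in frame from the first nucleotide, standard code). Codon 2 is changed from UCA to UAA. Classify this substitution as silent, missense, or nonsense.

nonsense

Position 5 falls in codon 2: UCA → Ser.
After the substitution the codon is UAA → Stop.
The new codon is a stop codon, so this is a nonsense mutation.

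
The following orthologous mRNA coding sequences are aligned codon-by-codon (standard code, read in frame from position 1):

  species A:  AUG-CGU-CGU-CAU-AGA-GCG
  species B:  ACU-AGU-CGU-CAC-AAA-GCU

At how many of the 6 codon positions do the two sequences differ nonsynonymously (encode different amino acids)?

Codon 1: AUG Met / ACU Thr — nonsynonymous.
Codon 2: CGU Arg / AGU Ser — nonsynonymous.
Codon 3: CGU Arg / CGU Arg — identical.
Codon 4: CAU His / CAC His — synonymous.
Codon 5: AGA Arg / AAA Lys — nonsynonymous.
Codon 6: GCG Ala / GCU Ala — synonymous.
Nonsynonymous differences: 3.

3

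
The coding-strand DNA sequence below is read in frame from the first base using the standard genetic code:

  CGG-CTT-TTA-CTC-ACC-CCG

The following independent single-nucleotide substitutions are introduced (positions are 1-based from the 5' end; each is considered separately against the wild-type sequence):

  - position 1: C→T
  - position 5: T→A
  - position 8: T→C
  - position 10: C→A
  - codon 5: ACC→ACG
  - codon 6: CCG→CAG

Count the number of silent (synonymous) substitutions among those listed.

1

Codon 1: CGG (Arg) → TGG (Trp) — missense.
Codon 2: CTT (Leu) → CAT (His) — missense.
Codon 3: TTA (Leu) → TCA (Ser) — missense.
Codon 4: CTC (Leu) → ATC (Ile) — missense.
Codon 5: ACC (Thr) → ACG (Thr) — synonymous.
Codon 6: CCG (Pro) → CAG (Gln) — missense.
Synonymous: 1 of 6.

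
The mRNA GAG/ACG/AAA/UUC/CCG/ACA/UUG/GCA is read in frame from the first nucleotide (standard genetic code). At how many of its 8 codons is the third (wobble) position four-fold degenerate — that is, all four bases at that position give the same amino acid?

4

Codon 1 GAG (Glu): third position 2-fold.
Codon 2 ACG (Thr): third position 4-fold.
Codon 3 AAA (Lys): third position 2-fold.
Codon 4 UUC (Phe): third position 2-fold.
Codon 5 CCG (Pro): third position 4-fold.
Codon 6 ACA (Thr): third position 4-fold.
Codon 7 UUG (Leu): third position 2-fold.
Codon 8 GCA (Ala): third position 4-fold.
Four-fold degenerate third positions: 4.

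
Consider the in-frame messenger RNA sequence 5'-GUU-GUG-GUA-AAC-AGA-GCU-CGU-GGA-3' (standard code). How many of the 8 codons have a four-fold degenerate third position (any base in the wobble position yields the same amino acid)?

Codon 1 GUU (Val): third position 4-fold.
Codon 2 GUG (Val): third position 4-fold.
Codon 3 GUA (Val): third position 4-fold.
Codon 4 AAC (Asn): third position 2-fold.
Codon 5 AGA (Arg): third position 2-fold.
Codon 6 GCU (Ala): third position 4-fold.
Codon 7 CGU (Arg): third position 4-fold.
Codon 8 GGA (Gly): third position 4-fold.
Four-fold degenerate third positions: 6.

6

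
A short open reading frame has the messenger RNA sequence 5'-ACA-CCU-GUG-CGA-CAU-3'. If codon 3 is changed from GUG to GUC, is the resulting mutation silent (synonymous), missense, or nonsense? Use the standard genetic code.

Position 9 falls in codon 3: GUG → Val.
After the substitution the codon is GUC → Val.
Both encode Val, so the change is synonymous.

silent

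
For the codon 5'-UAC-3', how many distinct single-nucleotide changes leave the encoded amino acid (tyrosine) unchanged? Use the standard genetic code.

Position 1: none → 0 synonymous.
Position 2: none → 0 synonymous.
Position 3: UAU → 1 synonymous.
Total: 0 + 0 + 1 = 1.

1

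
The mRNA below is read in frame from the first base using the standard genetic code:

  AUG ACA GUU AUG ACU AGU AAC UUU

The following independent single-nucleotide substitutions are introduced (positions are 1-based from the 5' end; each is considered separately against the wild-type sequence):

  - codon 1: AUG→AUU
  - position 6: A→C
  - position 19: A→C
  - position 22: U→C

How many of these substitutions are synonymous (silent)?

1

Codon 1: AUG (Met) → AUU (Ile) — missense.
Codon 2: ACA (Thr) → ACC (Thr) — synonymous.
Codon 7: AAC (Asn) → CAC (His) — missense.
Codon 8: UUU (Phe) → CUU (Leu) — missense.
Synonymous: 1 of 4.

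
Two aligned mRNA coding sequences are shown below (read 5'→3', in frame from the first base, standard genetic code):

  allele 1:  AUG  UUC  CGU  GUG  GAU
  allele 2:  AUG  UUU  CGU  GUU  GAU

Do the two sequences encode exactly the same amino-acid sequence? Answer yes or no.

yes

Codon 1: AUG Met / AUG Met — identical.
Codon 2: UUC Phe / UUU Phe — synonymous.
Codon 3: CGU Arg / CGU Arg — identical.
Codon 4: GUG Val / GUU Val — synonymous.
Codon 5: GAU Asp / GAU Asp — identical.
Nonsynonymous differences: 0 → same protein.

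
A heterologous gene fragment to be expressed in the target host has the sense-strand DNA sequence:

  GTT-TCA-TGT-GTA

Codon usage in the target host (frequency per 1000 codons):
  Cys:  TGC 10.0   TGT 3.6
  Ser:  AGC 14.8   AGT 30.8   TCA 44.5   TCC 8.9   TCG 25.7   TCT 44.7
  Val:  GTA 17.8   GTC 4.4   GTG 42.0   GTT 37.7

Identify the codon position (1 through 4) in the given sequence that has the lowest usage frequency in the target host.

3

Codon 1 GTT (Val): 37.7 per 1000.
Codon 2 TCA (Ser): 44.5 per 1000.
Codon 3 TGT (Cys): 3.6 per 1000.
Codon 4 GTA (Val): 17.8 per 1000.
Lowest frequency is 3.6 at codon 3.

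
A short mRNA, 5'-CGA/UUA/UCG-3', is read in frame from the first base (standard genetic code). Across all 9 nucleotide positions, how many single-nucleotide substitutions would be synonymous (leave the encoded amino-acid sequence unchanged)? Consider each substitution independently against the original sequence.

Codon 1 (CGA, Arg): 4 synonymous substitutions.
Codon 2 (UUA, Leu): 2 synonymous substitutions.
Codon 3 (UCG, Ser): 3 synonymous substitutions.
Total: 4 + 2 + 3 = 9.

9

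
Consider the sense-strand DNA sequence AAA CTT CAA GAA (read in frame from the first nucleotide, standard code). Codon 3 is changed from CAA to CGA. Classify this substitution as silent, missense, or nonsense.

missense

Position 8 falls in codon 3: CAA → Gln.
After the substitution the codon is CGA → Arg.
Gln ≠ Arg, so this is a missense mutation.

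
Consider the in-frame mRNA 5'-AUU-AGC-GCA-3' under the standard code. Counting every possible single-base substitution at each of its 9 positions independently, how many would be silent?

6

Codon 1 (AUU, Ile): 2 synonymous substitutions.
Codon 2 (AGC, Ser): 1 synonymous substitution.
Codon 3 (GCA, Ala): 3 synonymous substitutions.
Total: 2 + 1 + 3 = 6.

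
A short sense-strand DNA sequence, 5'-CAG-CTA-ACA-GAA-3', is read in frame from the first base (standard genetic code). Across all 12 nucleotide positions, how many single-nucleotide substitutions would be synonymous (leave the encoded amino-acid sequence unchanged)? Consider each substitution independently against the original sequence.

9

Codon 1 (CAG, Gln): 1 synonymous substitution.
Codon 2 (CTA, Leu): 4 synonymous substitutions.
Codon 3 (ACA, Thr): 3 synonymous substitutions.
Codon 4 (GAA, Glu): 1 synonymous substitution.
Total: 1 + 4 + 3 + 1 = 9.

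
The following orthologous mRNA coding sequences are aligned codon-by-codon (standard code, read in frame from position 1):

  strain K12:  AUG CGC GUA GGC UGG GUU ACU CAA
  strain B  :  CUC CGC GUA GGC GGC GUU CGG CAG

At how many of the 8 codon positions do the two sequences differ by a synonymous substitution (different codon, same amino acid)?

Codon 1: AUG Met / CUC Leu — nonsynonymous.
Codon 2: CGC Arg / CGC Arg — identical.
Codon 3: GUA Val / GUA Val — identical.
Codon 4: GGC Gly / GGC Gly — identical.
Codon 5: UGG Trp / GGC Gly — nonsynonymous.
Codon 6: GUU Val / GUU Val — identical.
Codon 7: ACU Thr / CGG Arg — nonsynonymous.
Codon 8: CAA Gln / CAG Gln — synonymous.
Synonymous differences: 1.

1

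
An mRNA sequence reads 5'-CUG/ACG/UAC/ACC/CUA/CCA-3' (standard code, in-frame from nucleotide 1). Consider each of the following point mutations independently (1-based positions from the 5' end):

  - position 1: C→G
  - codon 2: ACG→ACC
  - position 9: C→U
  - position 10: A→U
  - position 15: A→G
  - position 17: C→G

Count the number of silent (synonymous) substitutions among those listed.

3

Codon 1: CUG (Leu) → GUG (Val) — missense.
Codon 2: ACG (Thr) → ACC (Thr) — synonymous.
Codon 3: UAC (Tyr) → UAU (Tyr) — synonymous.
Codon 4: ACC (Thr) → UCC (Ser) — missense.
Codon 5: CUA (Leu) → CUG (Leu) — synonymous.
Codon 6: CCA (Pro) → CGA (Arg) — missense.
Synonymous: 3 of 6.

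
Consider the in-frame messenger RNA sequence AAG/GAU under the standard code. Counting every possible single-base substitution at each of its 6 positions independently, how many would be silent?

2

Codon 1 (AAG, Lys): 1 synonymous substitution.
Codon 2 (GAU, Asp): 1 synonymous substitution.
Total: 1 + 1 = 2.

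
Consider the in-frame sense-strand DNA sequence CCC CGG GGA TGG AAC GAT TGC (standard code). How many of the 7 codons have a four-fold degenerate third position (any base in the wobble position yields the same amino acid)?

Codon 1 CCC (Pro): third position 4-fold.
Codon 2 CGG (Arg): third position 4-fold.
Codon 3 GGA (Gly): third position 4-fold.
Codon 4 TGG (Trp): third position 1-fold.
Codon 5 AAC (Asn): third position 2-fold.
Codon 6 GAT (Asp): third position 2-fold.
Codon 7 TGC (Cys): third position 2-fold.
Four-fold degenerate third positions: 3.

3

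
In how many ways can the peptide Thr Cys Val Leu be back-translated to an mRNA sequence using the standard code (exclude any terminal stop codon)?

Thr: 4 codons.
Cys: 2 codons.
Val: 4 codons.
Leu: 6 codons.
4 × 2 × 4 × 6 = 192.

192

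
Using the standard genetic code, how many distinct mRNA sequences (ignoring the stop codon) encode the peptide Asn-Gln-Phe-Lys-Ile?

Asn: 2 codons.
Gln: 2 codons.
Phe: 2 codons.
Lys: 2 codons.
Ile: 3 codons.
2 × 2 × 2 × 2 × 3 = 48.

48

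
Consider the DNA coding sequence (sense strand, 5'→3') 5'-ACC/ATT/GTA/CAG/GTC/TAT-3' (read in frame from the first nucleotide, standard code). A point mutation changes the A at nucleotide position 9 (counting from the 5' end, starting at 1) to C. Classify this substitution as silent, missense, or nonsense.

silent

Position 9 falls in codon 3: GTA → Val.
After the substitution the codon is GTC → Val.
Both encode Val, so the change is synonymous.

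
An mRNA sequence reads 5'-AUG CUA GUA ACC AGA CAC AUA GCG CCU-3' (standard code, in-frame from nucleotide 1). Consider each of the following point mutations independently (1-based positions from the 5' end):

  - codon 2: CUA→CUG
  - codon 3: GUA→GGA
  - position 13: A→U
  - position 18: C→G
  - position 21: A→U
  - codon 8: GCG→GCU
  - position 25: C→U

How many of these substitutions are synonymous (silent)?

Codon 2: CUA (Leu) → CUG (Leu) — synonymous.
Codon 3: GUA (Val) → GGA (Gly) — missense.
Codon 5: AGA (Arg) → UGA (Stop) — nonsense.
Codon 6: CAC (His) → CAG (Gln) — missense.
Codon 7: AUA (Ile) → AUU (Ile) — synonymous.
Codon 8: GCG (Ala) → GCU (Ala) — synonymous.
Codon 9: CCU (Pro) → UCU (Ser) — missense.
Synonymous: 3 of 7.

3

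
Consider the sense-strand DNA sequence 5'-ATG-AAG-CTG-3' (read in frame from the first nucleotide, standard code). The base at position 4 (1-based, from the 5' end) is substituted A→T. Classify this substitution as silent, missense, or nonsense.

nonsense

Position 4 falls in codon 2: AAG → Lys.
After the substitution the codon is TAG → Stop.
The new codon is a stop codon, so this is a nonsense mutation.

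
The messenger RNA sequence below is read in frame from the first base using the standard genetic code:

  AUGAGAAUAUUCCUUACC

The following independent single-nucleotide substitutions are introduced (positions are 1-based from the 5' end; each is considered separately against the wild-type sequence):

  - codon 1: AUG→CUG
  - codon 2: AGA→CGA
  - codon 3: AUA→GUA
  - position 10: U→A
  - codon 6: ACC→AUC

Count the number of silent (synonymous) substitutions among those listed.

1

Codon 1: AUG (Met) → CUG (Leu) — missense.
Codon 2: AGA (Arg) → CGA (Arg) — synonymous.
Codon 3: AUA (Ile) → GUA (Val) — missense.
Codon 4: UUC (Phe) → AUC (Ile) — missense.
Codon 6: ACC (Thr) → AUC (Ile) — missense.
Synonymous: 1 of 5.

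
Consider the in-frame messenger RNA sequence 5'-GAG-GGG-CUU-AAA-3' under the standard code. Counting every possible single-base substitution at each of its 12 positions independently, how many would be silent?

Codon 1 (GAG, Glu): 1 synonymous substitution.
Codon 2 (GGG, Gly): 3 synonymous substitutions.
Codon 3 (CUU, Leu): 3 synonymous substitutions.
Codon 4 (AAA, Lys): 1 synonymous substitution.
Total: 1 + 3 + 3 + 1 = 8.

8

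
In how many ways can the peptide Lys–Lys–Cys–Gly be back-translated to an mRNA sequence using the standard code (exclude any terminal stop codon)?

32

Lys: 2 codons.
Lys: 2 codons.
Cys: 2 codons.
Gly: 4 codons.
2 × 2 × 2 × 4 = 32.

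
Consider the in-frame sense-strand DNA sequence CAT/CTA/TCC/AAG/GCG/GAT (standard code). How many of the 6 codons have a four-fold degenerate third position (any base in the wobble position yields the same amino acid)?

3

Codon 1 CAT (His): third position 2-fold.
Codon 2 CTA (Leu): third position 4-fold.
Codon 3 TCC (Ser): third position 4-fold.
Codon 4 AAG (Lys): third position 2-fold.
Codon 5 GCG (Ala): third position 4-fold.
Codon 6 GAT (Asp): third position 2-fold.
Four-fold degenerate third positions: 3.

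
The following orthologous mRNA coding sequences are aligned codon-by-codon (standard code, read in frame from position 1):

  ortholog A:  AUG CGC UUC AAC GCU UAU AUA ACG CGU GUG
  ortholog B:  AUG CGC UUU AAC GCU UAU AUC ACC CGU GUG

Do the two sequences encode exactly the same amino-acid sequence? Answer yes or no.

yes

Codon 1: AUG Met / AUG Met — identical.
Codon 2: CGC Arg / CGC Arg — identical.
Codon 3: UUC Phe / UUU Phe — synonymous.
Codon 4: AAC Asn / AAC Asn — identical.
Codon 5: GCU Ala / GCU Ala — identical.
Codon 6: UAU Tyr / UAU Tyr — identical.
Codon 7: AUA Ile / AUC Ile — synonymous.
Codon 8: ACG Thr / ACC Thr — synonymous.
Codon 9: CGU Arg / CGU Arg — identical.
Codon 10: GUG Val / GUG Val — identical.
Nonsynonymous differences: 0 → same protein.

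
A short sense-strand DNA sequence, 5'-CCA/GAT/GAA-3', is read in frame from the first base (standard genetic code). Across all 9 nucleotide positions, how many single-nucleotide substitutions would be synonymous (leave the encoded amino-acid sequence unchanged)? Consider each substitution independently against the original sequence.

5

Codon 1 (CCA, Pro): 3 synonymous substitutions.
Codon 2 (GAT, Asp): 1 synonymous substitution.
Codon 3 (GAA, Glu): 1 synonymous substitution.
Total: 3 + 1 + 1 = 5.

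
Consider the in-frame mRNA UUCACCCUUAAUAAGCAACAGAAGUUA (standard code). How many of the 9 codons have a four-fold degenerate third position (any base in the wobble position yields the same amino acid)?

Codon 1 UUC (Phe): third position 2-fold.
Codon 2 ACC (Thr): third position 4-fold.
Codon 3 CUU (Leu): third position 4-fold.
Codon 4 AAU (Asn): third position 2-fold.
Codon 5 AAG (Lys): third position 2-fold.
Codon 6 CAA (Gln): third position 2-fold.
Codon 7 CAG (Gln): third position 2-fold.
Codon 8 AAG (Lys): third position 2-fold.
Codon 9 UUA (Leu): third position 2-fold.
Four-fold degenerate third positions: 2.

2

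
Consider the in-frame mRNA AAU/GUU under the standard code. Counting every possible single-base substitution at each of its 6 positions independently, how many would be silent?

4

Codon 1 (AAU, Asn): 1 synonymous substitution.
Codon 2 (GUU, Val): 3 synonymous substitutions.
Total: 1 + 3 = 4.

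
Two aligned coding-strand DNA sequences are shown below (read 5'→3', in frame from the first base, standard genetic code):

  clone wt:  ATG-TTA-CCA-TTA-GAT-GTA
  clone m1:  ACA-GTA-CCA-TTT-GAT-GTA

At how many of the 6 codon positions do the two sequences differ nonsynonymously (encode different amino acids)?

Codon 1: ATG Met / ACA Thr — nonsynonymous.
Codon 2: TTA Leu / GTA Val — nonsynonymous.
Codon 3: CCA Pro / CCA Pro — identical.
Codon 4: TTA Leu / TTT Phe — nonsynonymous.
Codon 5: GAT Asp / GAT Asp — identical.
Codon 6: GTA Val / GTA Val — identical.
Nonsynonymous differences: 3.

3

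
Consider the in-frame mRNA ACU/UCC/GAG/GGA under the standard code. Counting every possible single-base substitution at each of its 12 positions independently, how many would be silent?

10

Codon 1 (ACU, Thr): 3 synonymous substitutions.
Codon 2 (UCC, Ser): 3 synonymous substitutions.
Codon 3 (GAG, Glu): 1 synonymous substitution.
Codon 4 (GGA, Gly): 3 synonymous substitutions.
Total: 3 + 3 + 1 + 3 = 10.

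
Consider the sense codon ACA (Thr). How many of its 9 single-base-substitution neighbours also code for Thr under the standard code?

Position 1: none → 0 synonymous.
Position 2: none → 0 synonymous.
Position 3: ACT, ACC, ACG → 3 synonymous.
Total: 0 + 0 + 3 = 3.

3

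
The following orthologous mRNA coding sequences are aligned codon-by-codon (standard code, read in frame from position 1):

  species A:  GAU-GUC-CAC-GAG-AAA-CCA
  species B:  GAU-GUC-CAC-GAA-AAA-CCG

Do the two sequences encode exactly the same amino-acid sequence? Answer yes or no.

Codon 1: GAU Asp / GAU Asp — identical.
Codon 2: GUC Val / GUC Val — identical.
Codon 3: CAC His / CAC His — identical.
Codon 4: GAG Glu / GAA Glu — synonymous.
Codon 5: AAA Lys / AAA Lys — identical.
Codon 6: CCA Pro / CCG Pro — synonymous.
Nonsynonymous differences: 0 → same protein.

yes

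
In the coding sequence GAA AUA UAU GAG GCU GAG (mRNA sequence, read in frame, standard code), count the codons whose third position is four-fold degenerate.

1

Codon 1 GAA (Glu): third position 2-fold.
Codon 2 AUA (Ile): third position 3-fold.
Codon 3 UAU (Tyr): third position 2-fold.
Codon 4 GAG (Glu): third position 2-fold.
Codon 5 GCU (Ala): third position 4-fold.
Codon 6 GAG (Glu): third position 2-fold.
Four-fold degenerate third positions: 1.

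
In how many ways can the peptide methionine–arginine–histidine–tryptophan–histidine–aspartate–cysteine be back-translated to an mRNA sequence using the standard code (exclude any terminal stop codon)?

Met: 1 codon.
Arg: 6 codons.
His: 2 codons.
Trp: 1 codon.
His: 2 codons.
Asp: 2 codons.
Cys: 2 codons.
1 × 6 × 2 × 1 × 2 × 2 × 2 = 96.

96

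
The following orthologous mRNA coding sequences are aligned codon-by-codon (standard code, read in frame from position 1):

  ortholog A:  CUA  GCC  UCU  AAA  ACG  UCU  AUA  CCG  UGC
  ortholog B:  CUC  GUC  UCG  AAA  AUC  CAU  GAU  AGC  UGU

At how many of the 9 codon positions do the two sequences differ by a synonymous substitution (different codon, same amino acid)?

Codon 1: CUA Leu / CUC Leu — synonymous.
Codon 2: GCC Ala / GUC Val — nonsynonymous.
Codon 3: UCU Ser / UCG Ser — synonymous.
Codon 4: AAA Lys / AAA Lys — identical.
Codon 5: ACG Thr / AUC Ile — nonsynonymous.
Codon 6: UCU Ser / CAU His — nonsynonymous.
Codon 7: AUA Ile / GAU Asp — nonsynonymous.
Codon 8: CCG Pro / AGC Ser — nonsynonymous.
Codon 9: UGC Cys / UGU Cys — synonymous.
Synonymous differences: 3.

3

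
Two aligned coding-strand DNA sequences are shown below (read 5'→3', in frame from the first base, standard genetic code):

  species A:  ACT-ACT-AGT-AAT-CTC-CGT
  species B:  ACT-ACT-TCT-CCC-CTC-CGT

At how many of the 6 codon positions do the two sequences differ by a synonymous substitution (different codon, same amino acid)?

1

Codon 1: ACT Thr / ACT Thr — identical.
Codon 2: ACT Thr / ACT Thr — identical.
Codon 3: AGT Ser / TCT Ser — synonymous.
Codon 4: AAT Asn / CCC Pro — nonsynonymous.
Codon 5: CTC Leu / CTC Leu — identical.
Codon 6: CGT Arg / CGT Arg — identical.
Synonymous differences: 1.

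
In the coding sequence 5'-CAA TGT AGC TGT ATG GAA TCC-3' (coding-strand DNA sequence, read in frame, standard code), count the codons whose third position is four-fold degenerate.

1

Codon 1 CAA (Gln): third position 2-fold.
Codon 2 TGT (Cys): third position 2-fold.
Codon 3 AGC (Ser): third position 2-fold.
Codon 4 TGT (Cys): third position 2-fold.
Codon 5 ATG (Met): third position 1-fold.
Codon 6 GAA (Glu): third position 2-fold.
Codon 7 TCC (Ser): third position 4-fold.
Four-fold degenerate third positions: 1.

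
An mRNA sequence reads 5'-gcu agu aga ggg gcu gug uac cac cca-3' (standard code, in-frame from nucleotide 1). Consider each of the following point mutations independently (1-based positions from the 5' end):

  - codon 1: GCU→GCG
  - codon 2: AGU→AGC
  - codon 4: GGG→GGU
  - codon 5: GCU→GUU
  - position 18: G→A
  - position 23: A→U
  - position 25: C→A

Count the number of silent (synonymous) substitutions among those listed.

Codon 1: GCU (Ala) → GCG (Ala) — synonymous.
Codon 2: AGU (Ser) → AGC (Ser) — synonymous.
Codon 4: GGG (Gly) → GGU (Gly) — synonymous.
Codon 5: GCU (Ala) → GUU (Val) — missense.
Codon 6: GUG (Val) → GUA (Val) — synonymous.
Codon 8: CAC (His) → CUC (Leu) — missense.
Codon 9: CCA (Pro) → ACA (Thr) — missense.
Synonymous: 4 of 7.

4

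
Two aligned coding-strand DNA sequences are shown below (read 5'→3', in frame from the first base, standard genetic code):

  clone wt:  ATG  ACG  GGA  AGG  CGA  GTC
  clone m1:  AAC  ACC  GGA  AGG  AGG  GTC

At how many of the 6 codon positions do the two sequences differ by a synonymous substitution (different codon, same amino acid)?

Codon 1: ATG Met / AAC Asn — nonsynonymous.
Codon 2: ACG Thr / ACC Thr — synonymous.
Codon 3: GGA Gly / GGA Gly — identical.
Codon 4: AGG Arg / AGG Arg — identical.
Codon 5: CGA Arg / AGG Arg — synonymous.
Codon 6: GTC Val / GTC Val — identical.
Synonymous differences: 2.

2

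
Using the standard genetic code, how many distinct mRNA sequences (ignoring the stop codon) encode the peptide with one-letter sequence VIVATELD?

18432

Val: 4 codons.
Ile: 3 codons.
Val: 4 codons.
Ala: 4 codons.
Thr: 4 codons.
Glu: 2 codons.
Leu: 6 codons.
Asp: 2 codons.
4 × 3 × 4 × 4 × 4 × 2 × 6 × 2 = 18432.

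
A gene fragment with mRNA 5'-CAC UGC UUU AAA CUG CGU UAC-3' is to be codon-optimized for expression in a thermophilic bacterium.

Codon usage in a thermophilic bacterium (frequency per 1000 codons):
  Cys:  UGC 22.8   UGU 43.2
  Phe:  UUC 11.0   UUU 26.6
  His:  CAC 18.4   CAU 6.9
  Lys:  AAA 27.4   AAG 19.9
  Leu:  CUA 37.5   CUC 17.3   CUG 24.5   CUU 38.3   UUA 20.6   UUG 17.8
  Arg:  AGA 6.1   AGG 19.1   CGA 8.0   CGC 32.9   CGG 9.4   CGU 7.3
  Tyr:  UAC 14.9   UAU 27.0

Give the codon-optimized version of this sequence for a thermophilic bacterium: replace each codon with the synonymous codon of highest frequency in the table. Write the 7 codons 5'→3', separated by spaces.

Codon 1 (His): best is CAC at 18.4.
Codon 2 (Cys): best is UGU at 43.2.
Codon 3 (Phe): best is UUU at 26.6.
Codon 4 (Lys): best is AAA at 27.4.
Codon 5 (Leu): best is CUU at 38.3.
Codon 6 (Arg): best is CGC at 32.9.
Codon 7 (Tyr): best is UAU at 27.0.

CAC UGU UUU AAA CUU CGC UAU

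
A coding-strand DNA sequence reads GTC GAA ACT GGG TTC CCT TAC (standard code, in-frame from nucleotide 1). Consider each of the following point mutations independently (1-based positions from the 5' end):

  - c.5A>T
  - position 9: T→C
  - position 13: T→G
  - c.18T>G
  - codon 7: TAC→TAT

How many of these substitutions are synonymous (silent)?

3

Codon 2: GAA (Glu) → GTA (Val) — missense.
Codon 3: ACT (Thr) → ACC (Thr) — synonymous.
Codon 5: TTC (Phe) → GTC (Val) — missense.
Codon 6: CCT (Pro) → CCG (Pro) — synonymous.
Codon 7: TAC (Tyr) → TAT (Tyr) — synonymous.
Synonymous: 3 of 5.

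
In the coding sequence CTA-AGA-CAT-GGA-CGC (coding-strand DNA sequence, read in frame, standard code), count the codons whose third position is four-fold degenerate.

Codon 1 CTA (Leu): third position 4-fold.
Codon 2 AGA (Arg): third position 2-fold.
Codon 3 CAT (His): third position 2-fold.
Codon 4 GGA (Gly): third position 4-fold.
Codon 5 CGC (Arg): third position 4-fold.
Four-fold degenerate third positions: 3.

3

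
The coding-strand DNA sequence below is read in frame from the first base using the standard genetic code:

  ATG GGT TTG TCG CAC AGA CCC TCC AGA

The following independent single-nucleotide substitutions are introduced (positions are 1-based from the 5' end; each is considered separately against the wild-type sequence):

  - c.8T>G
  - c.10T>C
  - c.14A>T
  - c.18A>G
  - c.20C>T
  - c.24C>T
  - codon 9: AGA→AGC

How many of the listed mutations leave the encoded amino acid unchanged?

2

Codon 3: TTG (Leu) → TGG (Trp) — missense.
Codon 4: TCG (Ser) → CCG (Pro) — missense.
Codon 5: CAC (His) → CTC (Leu) — missense.
Codon 6: AGA (Arg) → AGG (Arg) — synonymous.
Codon 7: CCC (Pro) → CTC (Leu) — missense.
Codon 8: TCC (Ser) → TCT (Ser) — synonymous.
Codon 9: AGA (Arg) → AGC (Ser) — missense.
Synonymous: 2 of 7.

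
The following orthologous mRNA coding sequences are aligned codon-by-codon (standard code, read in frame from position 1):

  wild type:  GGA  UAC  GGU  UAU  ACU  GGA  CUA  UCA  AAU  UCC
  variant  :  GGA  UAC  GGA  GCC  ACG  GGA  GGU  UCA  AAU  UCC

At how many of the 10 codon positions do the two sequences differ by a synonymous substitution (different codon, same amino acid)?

2

Codon 1: GGA Gly / GGA Gly — identical.
Codon 2: UAC Tyr / UAC Tyr — identical.
Codon 3: GGU Gly / GGA Gly — synonymous.
Codon 4: UAU Tyr / GCC Ala — nonsynonymous.
Codon 5: ACU Thr / ACG Thr — synonymous.
Codon 6: GGA Gly / GGA Gly — identical.
Codon 7: CUA Leu / GGU Gly — nonsynonymous.
Codon 8: UCA Ser / UCA Ser — identical.
Codon 9: AAU Asn / AAU Asn — identical.
Codon 10: UCC Ser / UCC Ser — identical.
Synonymous differences: 2.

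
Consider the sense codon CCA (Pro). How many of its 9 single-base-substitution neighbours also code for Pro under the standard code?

Position 1: none → 0 synonymous.
Position 2: none → 0 synonymous.
Position 3: CCU, CCC, CCG → 3 synonymous.
Total: 0 + 0 + 3 = 3.

3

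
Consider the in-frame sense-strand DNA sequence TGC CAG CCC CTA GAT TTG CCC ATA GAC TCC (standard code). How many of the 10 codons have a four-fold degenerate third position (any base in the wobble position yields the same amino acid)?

4

Codon 1 TGC (Cys): third position 2-fold.
Codon 2 CAG (Gln): third position 2-fold.
Codon 3 CCC (Pro): third position 4-fold.
Codon 4 CTA (Leu): third position 4-fold.
Codon 5 GAT (Asp): third position 2-fold.
Codon 6 TTG (Leu): third position 2-fold.
Codon 7 CCC (Pro): third position 4-fold.
Codon 8 ATA (Ile): third position 3-fold.
Codon 9 GAC (Asp): third position 2-fold.
Codon 10 TCC (Ser): third position 4-fold.
Four-fold degenerate third positions: 4.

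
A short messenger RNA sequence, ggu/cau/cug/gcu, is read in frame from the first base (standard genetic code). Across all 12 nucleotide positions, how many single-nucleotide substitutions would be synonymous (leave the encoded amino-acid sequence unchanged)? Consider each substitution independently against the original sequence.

11

Codon 1 (GGU, Gly): 3 synonymous substitutions.
Codon 2 (CAU, His): 1 synonymous substitution.
Codon 3 (CUG, Leu): 4 synonymous substitutions.
Codon 4 (GCU, Ala): 3 synonymous substitutions.
Total: 3 + 1 + 4 + 3 = 11.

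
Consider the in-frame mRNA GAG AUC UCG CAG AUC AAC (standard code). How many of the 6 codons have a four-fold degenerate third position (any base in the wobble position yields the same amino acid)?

Codon 1 GAG (Glu): third position 2-fold.
Codon 2 AUC (Ile): third position 3-fold.
Codon 3 UCG (Ser): third position 4-fold.
Codon 4 CAG (Gln): third position 2-fold.
Codon 5 AUC (Ile): third position 3-fold.
Codon 6 AAC (Asn): third position 2-fold.
Four-fold degenerate third positions: 1.

1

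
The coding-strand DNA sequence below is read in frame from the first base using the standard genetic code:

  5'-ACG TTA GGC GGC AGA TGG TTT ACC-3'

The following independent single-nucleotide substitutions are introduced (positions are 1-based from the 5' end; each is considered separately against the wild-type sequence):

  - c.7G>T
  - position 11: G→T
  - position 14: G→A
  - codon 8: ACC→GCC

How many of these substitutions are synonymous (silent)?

0

Codon 3: GGC (Gly) → TGC (Cys) — missense.
Codon 4: GGC (Gly) → GTC (Val) — missense.
Codon 5: AGA (Arg) → AAA (Lys) — missense.
Codon 8: ACC (Thr) → GCC (Ala) — missense.
Synonymous: 0 of 4.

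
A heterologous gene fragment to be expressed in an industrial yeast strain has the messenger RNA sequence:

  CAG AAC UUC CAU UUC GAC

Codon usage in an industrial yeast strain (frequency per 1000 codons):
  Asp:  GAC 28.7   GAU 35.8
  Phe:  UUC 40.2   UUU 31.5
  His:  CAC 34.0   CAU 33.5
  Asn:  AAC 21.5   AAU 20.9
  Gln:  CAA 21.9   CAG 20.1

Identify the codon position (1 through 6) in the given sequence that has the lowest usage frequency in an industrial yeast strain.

1

Codon 1 CAG (Gln): 20.1 per 1000.
Codon 2 AAC (Asn): 21.5 per 1000.
Codon 3 UUC (Phe): 40.2 per 1000.
Codon 4 CAU (His): 33.5 per 1000.
Codon 5 UUC (Phe): 40.2 per 1000.
Codon 6 GAC (Asp): 28.7 per 1000.
Lowest frequency is 20.1 at codon 1.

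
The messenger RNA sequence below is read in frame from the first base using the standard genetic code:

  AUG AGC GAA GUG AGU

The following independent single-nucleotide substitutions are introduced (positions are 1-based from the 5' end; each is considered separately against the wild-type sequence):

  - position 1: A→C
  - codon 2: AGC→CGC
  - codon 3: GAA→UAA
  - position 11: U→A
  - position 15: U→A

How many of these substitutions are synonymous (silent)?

0

Codon 1: AUG (Met) → CUG (Leu) — missense.
Codon 2: AGC (Ser) → CGC (Arg) — missense.
Codon 3: GAA (Glu) → UAA (Stop) — nonsense.
Codon 4: GUG (Val) → GAG (Glu) — missense.
Codon 5: AGU (Ser) → AGA (Arg) — missense.
Synonymous: 0 of 5.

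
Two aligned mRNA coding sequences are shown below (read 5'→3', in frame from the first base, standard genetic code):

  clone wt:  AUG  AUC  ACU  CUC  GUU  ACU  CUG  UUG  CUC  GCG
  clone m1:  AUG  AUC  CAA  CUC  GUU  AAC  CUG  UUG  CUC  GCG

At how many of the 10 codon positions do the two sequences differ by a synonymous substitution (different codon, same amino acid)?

0

Codon 1: AUG Met / AUG Met — identical.
Codon 2: AUC Ile / AUC Ile — identical.
Codon 3: ACU Thr / CAA Gln — nonsynonymous.
Codon 4: CUC Leu / CUC Leu — identical.
Codon 5: GUU Val / GUU Val — identical.
Codon 6: ACU Thr / AAC Asn — nonsynonymous.
Codon 7: CUG Leu / CUG Leu — identical.
Codon 8: UUG Leu / UUG Leu — identical.
Codon 9: CUC Leu / CUC Leu — identical.
Codon 10: GCG Ala / GCG Ala — identical.
Synonymous differences: 0.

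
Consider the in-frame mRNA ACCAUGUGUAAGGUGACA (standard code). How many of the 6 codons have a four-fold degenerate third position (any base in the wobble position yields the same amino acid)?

Codon 1 ACC (Thr): third position 4-fold.
Codon 2 AUG (Met): third position 1-fold.
Codon 3 UGU (Cys): third position 2-fold.
Codon 4 AAG (Lys): third position 2-fold.
Codon 5 GUG (Val): third position 4-fold.
Codon 6 ACA (Thr): third position 4-fold.
Four-fold degenerate third positions: 3.

3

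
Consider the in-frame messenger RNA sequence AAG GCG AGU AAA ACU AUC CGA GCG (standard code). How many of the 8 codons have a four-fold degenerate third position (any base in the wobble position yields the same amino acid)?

Codon 1 AAG (Lys): third position 2-fold.
Codon 2 GCG (Ala): third position 4-fold.
Codon 3 AGU (Ser): third position 2-fold.
Codon 4 AAA (Lys): third position 2-fold.
Codon 5 ACU (Thr): third position 4-fold.
Codon 6 AUC (Ile): third position 3-fold.
Codon 7 CGA (Arg): third position 4-fold.
Codon 8 GCG (Ala): third position 4-fold.
Four-fold degenerate third positions: 4.

4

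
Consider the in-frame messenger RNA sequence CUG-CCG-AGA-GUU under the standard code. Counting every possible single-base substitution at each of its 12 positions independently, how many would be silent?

Codon 1 (CUG, Leu): 4 synonymous substitutions.
Codon 2 (CCG, Pro): 3 synonymous substitutions.
Codon 3 (AGA, Arg): 2 synonymous substitutions.
Codon 4 (GUU, Val): 3 synonymous substitutions.
Total: 4 + 3 + 2 + 3 = 12.

12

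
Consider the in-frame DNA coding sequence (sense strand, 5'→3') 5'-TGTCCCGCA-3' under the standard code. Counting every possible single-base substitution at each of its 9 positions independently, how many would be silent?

Codon 1 (TGT, Cys): 1 synonymous substitution.
Codon 2 (CCC, Pro): 3 synonymous substitutions.
Codon 3 (GCA, Ala): 3 synonymous substitutions.
Total: 1 + 3 + 3 = 7.

7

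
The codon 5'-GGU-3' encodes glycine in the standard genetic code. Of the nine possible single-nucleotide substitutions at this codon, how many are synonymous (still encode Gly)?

3

Position 1: none → 0 synonymous.
Position 2: none → 0 synonymous.
Position 3: GGC, GGA, GGG → 3 synonymous.
Total: 0 + 0 + 3 = 3.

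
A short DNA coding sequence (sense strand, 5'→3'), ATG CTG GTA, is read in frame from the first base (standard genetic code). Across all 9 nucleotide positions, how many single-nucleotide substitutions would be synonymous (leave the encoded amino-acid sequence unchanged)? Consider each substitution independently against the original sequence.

Codon 1 (ATG, Met): 0 synonymous substitutions.
Codon 2 (CTG, Leu): 4 synonymous substitutions.
Codon 3 (GTA, Val): 3 synonymous substitutions.
Total: 0 + 4 + 3 = 7.

7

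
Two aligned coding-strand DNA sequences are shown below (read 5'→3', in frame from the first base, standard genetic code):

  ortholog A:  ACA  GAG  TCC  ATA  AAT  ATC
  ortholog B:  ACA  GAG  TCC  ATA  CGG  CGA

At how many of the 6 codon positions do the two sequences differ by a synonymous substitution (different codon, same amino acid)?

0

Codon 1: ACA Thr / ACA Thr — identical.
Codon 2: GAG Glu / GAG Glu — identical.
Codon 3: TCC Ser / TCC Ser — identical.
Codon 4: ATA Ile / ATA Ile — identical.
Codon 5: AAT Asn / CGG Arg — nonsynonymous.
Codon 6: ATC Ile / CGA Arg — nonsynonymous.
Synonymous differences: 0.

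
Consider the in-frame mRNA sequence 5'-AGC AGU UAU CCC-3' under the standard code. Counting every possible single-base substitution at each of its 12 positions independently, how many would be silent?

Codon 1 (AGC, Ser): 1 synonymous substitution.
Codon 2 (AGU, Ser): 1 synonymous substitution.
Codon 3 (UAU, Tyr): 1 synonymous substitution.
Codon 4 (CCC, Pro): 3 synonymous substitutions.
Total: 1 + 1 + 1 + 3 = 6.

6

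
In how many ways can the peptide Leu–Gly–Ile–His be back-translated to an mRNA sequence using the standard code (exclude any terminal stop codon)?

Leu: 6 codons.
Gly: 4 codons.
Ile: 3 codons.
His: 2 codons.
6 × 4 × 3 × 2 = 144.

144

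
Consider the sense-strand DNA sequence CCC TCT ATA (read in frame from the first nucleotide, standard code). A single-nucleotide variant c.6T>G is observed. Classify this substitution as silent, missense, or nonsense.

silent

Position 6 falls in codon 2: TCT → Ser.
After the substitution the codon is TCG → Ser.
Both encode Ser, so the change is synonymous.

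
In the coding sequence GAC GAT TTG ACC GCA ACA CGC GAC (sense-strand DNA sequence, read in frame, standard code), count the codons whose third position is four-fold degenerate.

Codon 1 GAC (Asp): third position 2-fold.
Codon 2 GAT (Asp): third position 2-fold.
Codon 3 TTG (Leu): third position 2-fold.
Codon 4 ACC (Thr): third position 4-fold.
Codon 5 GCA (Ala): third position 4-fold.
Codon 6 ACA (Thr): third position 4-fold.
Codon 7 CGC (Arg): third position 4-fold.
Codon 8 GAC (Asp): third position 2-fold.
Four-fold degenerate third positions: 4.

4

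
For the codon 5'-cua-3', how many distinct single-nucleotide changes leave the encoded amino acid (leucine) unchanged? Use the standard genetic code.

Position 1: UUA → 1 synonymous.
Position 2: none → 0 synonymous.
Position 3: CUU, CUC, CUG → 3 synonymous.
Total: 1 + 0 + 3 = 4.

4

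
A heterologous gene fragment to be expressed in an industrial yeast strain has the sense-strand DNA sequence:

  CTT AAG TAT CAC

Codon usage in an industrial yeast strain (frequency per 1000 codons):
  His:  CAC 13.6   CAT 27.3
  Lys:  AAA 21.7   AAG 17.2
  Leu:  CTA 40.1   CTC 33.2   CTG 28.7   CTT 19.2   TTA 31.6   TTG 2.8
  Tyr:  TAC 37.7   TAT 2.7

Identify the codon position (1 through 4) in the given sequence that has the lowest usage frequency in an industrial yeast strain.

3

Codon 1 CTT (Leu): 19.2 per 1000.
Codon 2 AAG (Lys): 17.2 per 1000.
Codon 3 TAT (Tyr): 2.7 per 1000.
Codon 4 CAC (His): 13.6 per 1000.
Lowest frequency is 2.7 at codon 3.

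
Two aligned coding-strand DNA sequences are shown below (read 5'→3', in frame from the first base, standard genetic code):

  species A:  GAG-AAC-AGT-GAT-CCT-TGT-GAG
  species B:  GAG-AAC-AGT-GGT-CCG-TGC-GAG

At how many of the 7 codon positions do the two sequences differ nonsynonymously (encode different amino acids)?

Codon 1: GAG Glu / GAG Glu — identical.
Codon 2: AAC Asn / AAC Asn — identical.
Codon 3: AGT Ser / AGT Ser — identical.
Codon 4: GAT Asp / GGT Gly — nonsynonymous.
Codon 5: CCT Pro / CCG Pro — synonymous.
Codon 6: TGT Cys / TGC Cys — synonymous.
Codon 7: GAG Glu / GAG Glu — identical.
Nonsynonymous differences: 1.

1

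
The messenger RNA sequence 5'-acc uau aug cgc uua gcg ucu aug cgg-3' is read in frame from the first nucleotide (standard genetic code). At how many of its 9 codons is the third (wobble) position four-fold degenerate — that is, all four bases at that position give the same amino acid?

5

Codon 1 ACC (Thr): third position 4-fold.
Codon 2 UAU (Tyr): third position 2-fold.
Codon 3 AUG (Met): third position 1-fold.
Codon 4 CGC (Arg): third position 4-fold.
Codon 5 UUA (Leu): third position 2-fold.
Codon 6 GCG (Ala): third position 4-fold.
Codon 7 UCU (Ser): third position 4-fold.
Codon 8 AUG (Met): third position 1-fold.
Codon 9 CGG (Arg): third position 4-fold.
Four-fold degenerate third positions: 5.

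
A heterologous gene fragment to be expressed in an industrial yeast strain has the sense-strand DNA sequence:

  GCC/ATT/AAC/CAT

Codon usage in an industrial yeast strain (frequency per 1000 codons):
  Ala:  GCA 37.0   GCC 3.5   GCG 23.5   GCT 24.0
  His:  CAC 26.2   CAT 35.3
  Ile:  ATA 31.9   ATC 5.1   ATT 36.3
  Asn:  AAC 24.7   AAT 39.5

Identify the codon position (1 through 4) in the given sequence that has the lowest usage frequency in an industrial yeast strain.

Codon 1 GCC (Ala): 3.5 per 1000.
Codon 2 ATT (Ile): 36.3 per 1000.
Codon 3 AAC (Asn): 24.7 per 1000.
Codon 4 CAT (His): 35.3 per 1000.
Lowest frequency is 3.5 at codon 1.

1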